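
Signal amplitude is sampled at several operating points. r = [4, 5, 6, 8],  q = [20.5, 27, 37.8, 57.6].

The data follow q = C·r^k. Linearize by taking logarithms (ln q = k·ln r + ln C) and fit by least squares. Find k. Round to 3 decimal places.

k = 1.516

Linearized form: ln q = k·ln r + ln C. From the 4 transformed points,
Σln r = 6.8669, Σ(ln r)² = 12.0466, Σln q = 14.0021, Σln r·ln q = 24.4289.
Equations: 12.0466·k + 6.8669·ln C = 24.4289;  6.8669·k + 4·ln C = 14.0021.
Δ = 12.0466·4 − (6.8669)² = 1.0316; k = (24.4289·4 − 6.8669·14.0021)/1.0316 = 1.51643, ln C = (12.0466·14.0021 − 6.8669·24.4289)/1.0316 = 0.89722.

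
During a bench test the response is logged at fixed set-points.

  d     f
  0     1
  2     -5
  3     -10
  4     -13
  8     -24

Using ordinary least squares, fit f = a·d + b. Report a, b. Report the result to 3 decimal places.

a = -3.142, b = 0.483

With design matrix A, AᵀA = [[93, 17]; [17, 5]] and Aᵀf = [-284, -51]ᵀ.
Δ = 93·5 − 17² = 176.
a = ((-284)·5 − 17·(-51))/176 = -553/176; b = (93·(-51) − 17·(-284))/176 = 85/176.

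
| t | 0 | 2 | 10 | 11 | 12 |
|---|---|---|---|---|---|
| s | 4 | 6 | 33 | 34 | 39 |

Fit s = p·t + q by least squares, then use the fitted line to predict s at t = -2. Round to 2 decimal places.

Compute the Gram sums: Σt·t = 369, Σt = 35, Σ1 = 5.
Right-hand side: Σt·s = 1184, Σs = 116.
Normal equations: [[369, 35]; [35, 5]]·[p, q]ᵀ = [1184, 116]ᵀ.
Eliminating q: 5·(row 1) − 35·(row 2) gives 620·p = 5·1184 − 35·116 = 1860, so p = 3.
Then q = (116 − 35·3)/5 = 11/5.
At t = -2: ŝ = (3)·(-2) + (11/5)·(1) = -19/5.

ŝ = -3.80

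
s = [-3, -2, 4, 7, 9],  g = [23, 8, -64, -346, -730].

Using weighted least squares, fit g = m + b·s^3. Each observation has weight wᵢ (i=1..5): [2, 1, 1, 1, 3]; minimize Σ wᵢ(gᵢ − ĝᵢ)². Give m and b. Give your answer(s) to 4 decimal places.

The normal equations are: 8·m + 2532·b = -2546;  2532·m + 1717590·b = -1720590.
(Σwᵢ·1 = 8, Σwᵢ·s^3 = 2532, Σwᵢ·s^3·s^3 = 1717590, Σwᵢ·g = -2546, Σwᵢ·s^3·g = -1720590.)
Determinant 8·1717590 − 2532² = 7329696.
m = ((-2546)·1717590 − 2532·(-1720590))/7329696 = -1370855/610808; b = (8·(-1720590) − 2532·(-2546))/7329696 = -304927/305404.

m = -2.2443, b = -0.9984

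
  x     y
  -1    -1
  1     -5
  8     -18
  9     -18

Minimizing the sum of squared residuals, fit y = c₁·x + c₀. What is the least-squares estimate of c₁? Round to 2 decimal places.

The normal system AᵀA·[c₁, c₀]ᵀ = Aᵀy is [[147, 17]; [17, 4]]·[c₁, c₀]ᵀ = [-310, -42]ᵀ.
det = 147·4 − 17² = 299.
c₁ = ((-310)·4 − 17·(-42))/299 = -526/299; c₀ = (147·(-42) − 17·(-310))/299 = -904/299.

c₁ = -1.76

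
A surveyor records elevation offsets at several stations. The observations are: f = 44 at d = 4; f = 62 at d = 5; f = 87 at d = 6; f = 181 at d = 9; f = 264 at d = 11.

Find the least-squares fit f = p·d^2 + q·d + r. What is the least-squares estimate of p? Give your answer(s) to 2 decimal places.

Entries of XᵀX: Σd^2·d^2 = 23379, Σd^2·d = 2465, Σd^2 = 279, Σd·d = 279, Σd = 35, Σ1 = 5.
Right-hand side: Σd^2·f = 51991, Σd·f = 5541, Σf = 638.
So XᵀX·[p, q, r]ᵀ = Xᵀf: [[23379, 2465, 279]; [2465, 279, 35]; [279, 35, 5]]·[p, q, r]ᵀ = [51991, 5541, 638]ᵀ.
Inverting the 3×3 Gram matrix, [p, q, r]ᵀ = [17201/8558, 11557/8558, 25643/4279]ᵀ.

p = 2.01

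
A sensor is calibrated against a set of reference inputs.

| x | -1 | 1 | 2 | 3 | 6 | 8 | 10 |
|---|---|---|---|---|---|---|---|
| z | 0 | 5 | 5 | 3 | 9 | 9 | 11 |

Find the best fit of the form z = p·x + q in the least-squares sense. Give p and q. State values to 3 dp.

p = 0.907, q = 2.244

The normal system MᵀM·[p, q]ᵀ = Mᵀz is [[215, 29]; [29, 7]]·[p, q]ᵀ = [260, 42]ᵀ.
Δ = 215·7 − 29² = 664.
p = (260·7 − 29·42)/664 = 301/332; q = (215·42 − 29·260)/664 = 745/332.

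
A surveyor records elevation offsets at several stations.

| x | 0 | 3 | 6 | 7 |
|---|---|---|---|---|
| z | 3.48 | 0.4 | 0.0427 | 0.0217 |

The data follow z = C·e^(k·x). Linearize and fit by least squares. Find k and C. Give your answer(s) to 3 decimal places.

k = -0.729, C = 3.500

With ln zᵢ as the transformed response and xᵢ as the regressor:
Σx = 16.0000, Σ(x)² = 94.0000, Σln z = -6.6533, Σx·ln z = -48.4833.
Equations: 94.0000·k + 16.0000·ln C = -48.4833;  16.0000·k + 4·ln C = -6.6533.
Solving (det = 120.0000): k = -0.72901, ln C = 1.25272, so C = exp(1.25272) = 3.49986.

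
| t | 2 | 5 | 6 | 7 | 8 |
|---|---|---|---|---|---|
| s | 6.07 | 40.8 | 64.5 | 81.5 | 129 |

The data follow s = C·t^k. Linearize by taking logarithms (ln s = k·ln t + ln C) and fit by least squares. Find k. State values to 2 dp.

k = 2.15

Let Y = ln s. Fitting Y = k·ln t + ln C by least squares:
Σln t = 8.1197, Σ(ln t)² = 14.3918, Σln s = 18.9391, Σln t·ln s = 33.3534.
Equations: 14.3918·k + 8.1197·ln C = 33.3534;  8.1197·k + 5·ln C = 18.9391.
Slope k = (n·Σln t·ln s − Σln t·Σln s)/(n·Σ(ln t)² − (Σln t)²) = (5·33.3534 − 8.1197·18.9391)/6.0295 = 2.15395; ln C = (Σln s − k·Σln t)/n = 0.28994.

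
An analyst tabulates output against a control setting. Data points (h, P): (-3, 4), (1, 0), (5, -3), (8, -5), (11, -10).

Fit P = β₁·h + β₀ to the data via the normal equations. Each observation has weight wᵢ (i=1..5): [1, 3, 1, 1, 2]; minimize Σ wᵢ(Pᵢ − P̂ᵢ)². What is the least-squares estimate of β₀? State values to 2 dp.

Entries of XᵀWX: Σwᵢ·h·h = 343, Σwᵢ·h = 35, Σwᵢ·1 = 8.
Right-hand side: Σwᵢ·h·P = -287, Σwᵢ·P = -24.
XᵀWX·[β₁, β₀]ᵀ = XᵀWP becomes [[343, 35]; [35, 8]]·[β₁, β₀]ᵀ = [-287, -24]ᵀ.
Eliminating β₀: 8·(row 1) − 35·(row 2) gives 1519·β₁ = 8·(-287) − 35·(-24) = -1456, so β₁ = -208/217.
Then β₀ = ((-24) − 35·(-208/217))/8 = 37/31.

β₀ = 1.19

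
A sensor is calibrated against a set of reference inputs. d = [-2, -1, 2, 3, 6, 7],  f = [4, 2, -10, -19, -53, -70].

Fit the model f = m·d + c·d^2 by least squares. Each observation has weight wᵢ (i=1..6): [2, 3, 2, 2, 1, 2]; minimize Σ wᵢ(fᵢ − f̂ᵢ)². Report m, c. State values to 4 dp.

Entries of AᵀWA: Σwᵢ·d·d = 171, Σwᵢ·d·d^2 = 953, Σwᵢ·d^2·d^2 = 6327.
For AᵀWf: Σwᵢ·d·f = -1474, Σwᵢ·d^2·f = -9152.
AᵀWA·[m, c]ᵀ = AᵀWf becomes [[171, 953]; [953, 6327]]·[m, c]ᵀ = [-1474, -9152]ᵀ.
det = 171·6327 − 953² = 173708.
m = ((-1474)·6327 − 953·(-9152))/173708 = -302071/86854; c = (171·(-9152) − 953·(-1474))/173708 = -80135/86854.

m = -3.4779, c = -0.9226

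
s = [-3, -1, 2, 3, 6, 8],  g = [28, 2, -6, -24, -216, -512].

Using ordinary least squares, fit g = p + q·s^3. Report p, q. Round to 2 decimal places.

p = 1.61, q = -1.00

Forming AᵀA = [[6, 735]; [735, 310323]] and Aᵀg = [-728, -310254]ᵀ gives AᵀA·[p, q]ᵀ = Aᵀg.
det = 6·310323 − 735² = 1321713.
p = ((-728)·310323 − 735·(-310254))/1321713 = 707182/440571; q = (6·(-310254) − 735·(-728))/1321713 = -442148/440571.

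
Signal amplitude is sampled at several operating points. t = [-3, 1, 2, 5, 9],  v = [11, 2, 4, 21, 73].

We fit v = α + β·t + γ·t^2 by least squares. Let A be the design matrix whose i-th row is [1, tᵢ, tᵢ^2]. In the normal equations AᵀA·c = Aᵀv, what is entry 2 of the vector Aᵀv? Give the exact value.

Entry 2 ↔ basis t, so (Aᵀv)_{2} = Σᵢ (t)·vᵢ = (-3)·(11) + (1)·(2) + (2)·(4) + (5)·(21) + (9)·(73) = 739.

739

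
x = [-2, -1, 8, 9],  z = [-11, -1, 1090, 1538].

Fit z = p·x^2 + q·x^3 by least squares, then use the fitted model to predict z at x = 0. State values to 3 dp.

ẑ = 0.000

Entries of MᵀM: Σx^2·x^2 = 10674, Σx^2·x^3 = 91784, Σx^3·x^3 = 793650.
For Mᵀz: Σx^2·z = 194293, Σx^3·z = 1679371.
MᵀM·[p, q]ᵀ = Mᵀz becomes [[10674, 91784]; [91784, 793650]]·[p, q]ᵀ = [194293, 1679371]ᵀ.
Δ = 10674·793650 − 91784² = 47117444.
p = (194293·793650 − 91784·1679371)/47117444 = 2784163/2141702; q = (10674·1679371 − 91784·194293)/47117444 = 46308671/23558722.
At x = 0: ẑ = (2784163/2141702)·(0) + (46308671/23558722)·(0) = 0.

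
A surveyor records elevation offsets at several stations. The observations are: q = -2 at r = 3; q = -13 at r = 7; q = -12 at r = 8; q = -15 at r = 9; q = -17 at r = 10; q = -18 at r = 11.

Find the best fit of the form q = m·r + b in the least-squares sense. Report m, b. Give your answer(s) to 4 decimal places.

Sums needed: Σr·r = 424, Σr = 48, Σ1 = 6.
For Xᵀq: Σr·q = -696, Σq = -77.
So XᵀX·[m, b]ᵀ = Xᵀq: [[424, 48]; [48, 6]]·[m, b]ᵀ = [-696, -77]ᵀ.
Δ = 424·6 − 48² = 240.
m = ((-696)·6 − 48·(-77))/240 = -2; b = (424·(-77) − 48·(-696))/240 = 19/6.

m = -2.0000, b = 3.1667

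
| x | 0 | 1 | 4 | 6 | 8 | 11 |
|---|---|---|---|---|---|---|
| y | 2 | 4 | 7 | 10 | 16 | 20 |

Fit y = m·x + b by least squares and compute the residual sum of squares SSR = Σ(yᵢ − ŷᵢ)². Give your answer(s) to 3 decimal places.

Compute the Gram sums: Σx·x = 238, Σx = 30, Σ1 = 6.
Moment sums: Σx·y = 440, Σy = 59.
Determinant 238·6 − 30² = 528.
m = (440·6 − 30·59)/528 = 145/88; b = (238·59 − 30·440)/528 = 421/264.
Residuals: 107/264, 25/33, -313/264, -391/264, 323/264, 37/132; SSR = 1561/264.

SSR = 5.913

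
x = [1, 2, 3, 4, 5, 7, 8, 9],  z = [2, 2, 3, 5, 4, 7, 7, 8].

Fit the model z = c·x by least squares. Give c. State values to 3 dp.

Sums needed: Σx·x = 249.
Moment sums: Σx·z = 232.
c = 232/249 = 0.931727.

c = 0.932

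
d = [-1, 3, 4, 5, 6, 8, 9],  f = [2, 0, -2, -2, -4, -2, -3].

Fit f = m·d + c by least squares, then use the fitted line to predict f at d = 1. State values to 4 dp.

f̂ = 0.3654

Sums needed: Σd·d = 232, Σd = 34, Σ1 = 7.
Right-hand side: Σd·f = -87, Σf = -11.
So MᵀM·[m, c]ᵀ = Mᵀf: [[232, 34]; [34, 7]]·[m, c]ᵀ = [-87, -11]ᵀ.
Eliminating c: 7·(row 1) − 34·(row 2) gives 468·m = 7·(-87) − 34·(-11) = -235, so m = -235/468.
Then c = ((-11) − 34·(-235/468))/7 = 203/234.
At d = 1: f̂ = (-235/468)·(1) + (203/234)·(1) = 19/52.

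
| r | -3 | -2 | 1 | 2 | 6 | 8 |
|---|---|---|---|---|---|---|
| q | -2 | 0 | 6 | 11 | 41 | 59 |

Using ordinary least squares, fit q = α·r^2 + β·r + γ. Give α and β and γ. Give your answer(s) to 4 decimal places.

Sums needed: Σr^2·r^2 = 5506, Σr^2·r = 702, Σr^2 = 118, Σr·r = 118, Σr = 12, Σ1 = 6.
And Σr^2·q = 5284, Σr·q = 752, Σq = 115.
Normal equations: [[5506, 702, 118]; [702, 118, 12]; [118, 12, 6]]·[α, β, γ]ᵀ = [5284, 752, 115]ᵀ.
Solving the 3×3 system (Gaussian elimination) gives α = 61271/123398, β = 381505/123398, γ = 18051/5609.

α = 0.4965, β = 3.0917, γ = 3.2182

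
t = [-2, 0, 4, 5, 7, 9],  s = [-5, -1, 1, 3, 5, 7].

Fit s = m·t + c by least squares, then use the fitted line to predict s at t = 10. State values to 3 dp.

Setting ∂/∂m … = 0 gives: 175·m + 23·c = 127;  23·m + 6·c = 10.
det = 175·6 − 23² = 521.
m = (127·6 − 23·10)/521 = 532/521; c = (175·10 − 23·127)/521 = -1171/521.
At t = 10: ŝ = (532/521)·(10) + (-1171/521)·(1) = 4149/521.

ŝ = 7.964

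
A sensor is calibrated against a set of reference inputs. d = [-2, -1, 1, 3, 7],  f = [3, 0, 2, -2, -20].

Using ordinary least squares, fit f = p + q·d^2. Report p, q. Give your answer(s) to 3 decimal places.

p = 2.436, q = -0.456

Setting ∂/∂p … = 0 gives: 5·p + 64·q = -17;  64·p + 2500·q = -984.
det = 5·2500 − 64² = 8404.
p = ((-17)·2500 − 64·(-984))/8404 = 5119/2101; q = (5·(-984) − 64·(-17))/8404 = -958/2101.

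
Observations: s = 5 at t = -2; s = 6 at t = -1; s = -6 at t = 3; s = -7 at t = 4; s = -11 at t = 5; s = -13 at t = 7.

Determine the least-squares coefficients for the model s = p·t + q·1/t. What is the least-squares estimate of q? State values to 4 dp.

q = -3.7853

Compute the Gram sums: Σt·t = 104, Σt·1/t = 6, Σ1/t·1/t = 261781/176400.
For Xᵀs: Σt·s = -208, Σ1/t·s = -2283/140.
Normal equations: [[104, 6]; [6, 261781/176400]]·[p, q]ᵀ = [-208, -2283/140]ᵀ.
Δ = 104·(261781/176400) − 6² = 2609353/22050.
p = ((-208)·(261781/176400) − 6·(-2283/140))/(2609353/22050) = -4648871/2609353; q = (104·(-2283/140) − 6·(-208))/(2609353/22050) = -9877140/2609353.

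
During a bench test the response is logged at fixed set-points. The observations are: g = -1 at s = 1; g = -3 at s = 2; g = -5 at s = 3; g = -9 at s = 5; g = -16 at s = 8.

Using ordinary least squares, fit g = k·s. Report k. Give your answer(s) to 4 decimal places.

The normal system XᵀX·[k]ᵀ = Xᵀg is [[103]]·[k]ᵀ = [-195]ᵀ.
k = (-195)/103 = -1.8932.

k = -1.8932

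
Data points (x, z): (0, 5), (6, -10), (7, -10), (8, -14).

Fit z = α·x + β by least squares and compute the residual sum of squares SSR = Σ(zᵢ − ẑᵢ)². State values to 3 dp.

SSR = 2.877

MᵀM·[α, β]ᵀ = Mᵀz reads: 149·α + 21·β = -242;  21·α + 4·β = -29.
(Σx·x = 149, Σx = 21, Σ1 = 4, Σx·z = -242, Σz = -29.)
Eliminating β: 4·(row 1) − 21·(row 2) gives 155·α = 4·(-242) − 21·(-29) = -359, so α = -359/155.
Then β = ((-29) − 21·(-359/155))/4 = 761/155.
Residuals: 14/155, -157/155, 202/155, -59/155; SSR = 446/155.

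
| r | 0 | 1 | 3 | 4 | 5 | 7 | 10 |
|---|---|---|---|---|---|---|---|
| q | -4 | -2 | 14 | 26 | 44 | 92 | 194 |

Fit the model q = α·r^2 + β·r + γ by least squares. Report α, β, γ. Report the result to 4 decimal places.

The normal equations are: 13364·α + 1560·β + 200·γ = 25548;  1560·α + 200·β + 30·γ = 2948;  200·α + 30·β + 7·γ = 364.
(Σr^2·r^2 = 13364, Σr^2·r = 1560, Σr^2 = 200, Σr·r = 200, Σr = 30, Σ1 = 7, Σr^2·q = 25548, Σr·q = 2948, Σq = 364.)
Row-reducing yields α = 9313/4585, β = -12721/22925, γ = -16762/4585.

α = 2.0312, β = -0.5549, γ = -3.6558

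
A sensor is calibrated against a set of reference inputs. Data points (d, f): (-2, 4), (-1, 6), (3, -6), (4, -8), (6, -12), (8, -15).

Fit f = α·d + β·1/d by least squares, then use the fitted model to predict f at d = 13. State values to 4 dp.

f̂ = -23.8157

The normal equations are: 130·α + 6·β = -256;  6·α + (845/576)·β = -127/8.
Eliminating β: (845/576)·(row 1) − 6·(row 2) gives (44557/288)·α = (845/576)·(-256) − 6·(-127/8) = -10091/36, so α = -80728/44557.
Then β = ((-127/8) − 6·(-80728/44557))/(845/576) = -151992/44557.
At d = 13: f̂ = (-80728/44557)·(13) + (-151992/44557)·(1/13) = -811472/34073.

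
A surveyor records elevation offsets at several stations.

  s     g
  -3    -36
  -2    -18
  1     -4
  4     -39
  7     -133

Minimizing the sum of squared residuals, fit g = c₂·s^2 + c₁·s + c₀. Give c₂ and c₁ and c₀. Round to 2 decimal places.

MᵀM·[c₂, c₁, c₀]ᵀ = Mᵀg reads: 2755·c₂ + 373·c₁ + 79·c₀ = -7541;  373·c₂ + 79·c₁ + 7·c₀ = -947;  79·c₂ + 7·c₁ + 5·c₀ = -230.
(Σs^2·s^2 = 2755, Σs^2·s = 373, Σs^2 = 79, Σs·s = 79, Σs = 7, Σ1 = 5, Σs^2·g = -7541, Σs·g = -947, Σg = -230.)
Solving the 3×3 system (Gaussian elimination) gives c₂ = -88637/29514, c₁ = 69539/29514, c₀ = -9089/4919.

c₂ = -3.00, c₁ = 2.36, c₀ = -1.85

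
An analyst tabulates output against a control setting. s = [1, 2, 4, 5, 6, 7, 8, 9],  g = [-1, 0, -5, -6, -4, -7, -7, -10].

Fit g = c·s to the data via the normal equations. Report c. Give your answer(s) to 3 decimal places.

c = -0.978

Compute the Gram sums: Σs·s = 276.
And Σs·g = -270.
So MᵀM·[c]ᵀ = Mᵀg: [[276]]·[c]ᵀ = [-270]ᵀ.
Hence c = -270 / 276 ≈ -0.978261.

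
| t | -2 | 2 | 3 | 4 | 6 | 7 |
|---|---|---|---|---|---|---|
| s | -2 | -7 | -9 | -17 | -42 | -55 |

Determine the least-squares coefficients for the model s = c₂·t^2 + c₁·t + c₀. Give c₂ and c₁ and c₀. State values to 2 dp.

From the data, Σt^2·t^2 = 4066, Σt^2·t = 650, Σt^2 = 118, Σt·t = 118, Σt = 20, Σ1 = 6.
Right-hand side: Σt^2·s = -4596, Σt·s = -742, Σs = -132.
AᵀA·[c₂, c₁, c₀]ᵀ = Aᵀs becomes [[4066, 650, 118]; [650, 118, 20]; [118, 20, 6]]·[c₂, c₁, c₀]ᵀ = [-4596, -742, -132]ᵀ.
Row-reducing yields c₂ = -35/33, c₁ = -134/231, c₀ = 61/77.

c₂ = -1.06, c₁ = -0.58, c₀ = 0.79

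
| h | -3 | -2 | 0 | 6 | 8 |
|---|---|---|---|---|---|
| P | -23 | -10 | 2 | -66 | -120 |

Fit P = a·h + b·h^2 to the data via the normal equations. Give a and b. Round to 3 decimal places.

From the data, Σh·h = 113, Σh·h^2 = 693, Σh^2·h^2 = 5489.
For MᵀP: Σh·P = -1267, Σh^2·P = -10303.
Δ = 113·5489 − 693² = 140008.
a = ((-1267)·5489 − 693·(-10303))/140008 = 49/37; b = (113·(-10303) − 693·(-1267))/140008 = -832/407.

a = 1.324, b = -2.044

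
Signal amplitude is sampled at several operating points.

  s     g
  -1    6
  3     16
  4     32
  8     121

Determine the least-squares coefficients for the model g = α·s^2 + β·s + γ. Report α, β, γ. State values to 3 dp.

α = 1.975, β = -1.008, γ = 2.840

Compute the Gram sums: Σs^2·s^2 = 4434, Σs^2·s = 602, Σs^2 = 90, Σs·s = 90, Σs = 14, Σ1 = 4.
Right-hand side: Σs^2·g = 8406, Σs·g = 1138, Σg = 175.
So AᵀA·[α, β, γ]ᵀ = Aᵀg: [[4434, 602, 90]; [602, 90, 14]; [90, 14, 4]]·[α, β, γ]ᵀ = [8406, 1138, 175]ᵀ.
Solving the 3×3 system (Gaussian elimination) gives α = 79/40, β = -1653/1640, γ = 2329/820.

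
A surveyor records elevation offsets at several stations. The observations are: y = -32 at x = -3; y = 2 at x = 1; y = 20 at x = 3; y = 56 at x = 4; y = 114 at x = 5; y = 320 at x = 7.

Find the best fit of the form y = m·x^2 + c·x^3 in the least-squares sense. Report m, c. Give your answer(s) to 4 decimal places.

Forming AᵀA = [[3445, 20957]; [20957, 138829]] and Aᵀy = [19320, 129000]ᵀ gives AᵀA·[m, c]ᵀ = Aᵀy.
Δ = 3445·138829 − 20957² = 39070056.
m = (19320·138829 − 20957·129000)/39070056 = -886530/1627919; c = (3445·129000 − 20957·19320)/39070056 = 1646490/1627919.

m = -0.5446, c = 1.0114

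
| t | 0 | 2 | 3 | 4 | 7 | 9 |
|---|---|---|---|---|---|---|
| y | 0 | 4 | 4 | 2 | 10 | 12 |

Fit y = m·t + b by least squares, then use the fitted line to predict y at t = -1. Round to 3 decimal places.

Forming XᵀX = [[159, 25]; [25, 6]] and Xᵀy = [206, 32]ᵀ gives XᵀX·[m, b]ᵀ = Xᵀy.
Eliminating b: 6·(row 1) − 25·(row 2) gives 329·m = 6·206 − 25·32 = 436, so m = 436/329.
Then b = (32 − 25·(436/329))/6 = -62/329.
At t = -1: ŷ = (436/329)·(-1) + (-62/329)·(1) = -498/329.

ŷ = -1.514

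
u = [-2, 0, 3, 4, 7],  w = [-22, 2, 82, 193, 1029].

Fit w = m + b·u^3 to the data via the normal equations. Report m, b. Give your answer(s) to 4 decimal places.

m = 1.6309, b = 2.9949

Forming MᵀM = [[5, 426]; [426, 122538]] and Mᵀw = [1284, 367689]ᵀ gives MᵀM·[m, b]ᵀ = Mᵀw.
det = 5·122538 − 426² = 431214.
m = (1284·122538 − 426·367689)/431214 = 117213/71869; b = (5·367689 − 426·1284)/431214 = 430487/143738.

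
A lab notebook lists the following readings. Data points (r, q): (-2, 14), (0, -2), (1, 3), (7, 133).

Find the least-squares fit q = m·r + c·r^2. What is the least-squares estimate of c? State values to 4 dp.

c = 2.8676

Sums needed: Σr·r = 54, Σr·r^2 = 336, Σr^2·r^2 = 2418.
For Xᵀq: Σr·q = 906, Σr^2·q = 6576.
XᵀX·[m, c]ᵀ = Xᵀq becomes [[54, 336]; [336, 2418]]·[m, c]ᵀ = [906, 6576]ᵀ.
det = 54·2418 − 336² = 17676.
m = (906·2418 − 336·6576)/17676 = -523/491; c = (54·6576 − 336·906)/17676 = 1408/491.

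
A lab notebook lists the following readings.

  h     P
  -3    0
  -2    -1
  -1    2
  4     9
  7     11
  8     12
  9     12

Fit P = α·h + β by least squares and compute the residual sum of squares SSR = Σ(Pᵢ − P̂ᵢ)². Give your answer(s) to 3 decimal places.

SSR = 6.658

With design matrix A, AᵀA = [[224, 22]; [22, 7]] and AᵀP = [317, 45]ᵀ.
Eliminating β: 7·(row 1) − 22·(row 2) gives 1084·α = 7·317 − 22·45 = 1229, so α = 1229/1084.
Then β = (45 − 22·(1229/1084))/7 = 1553/542.
Residuals: 581/1084, -433/271, 291/1084, 867/542, 215/1084, 35/542, -1159/1084; SSR = 7217/1084.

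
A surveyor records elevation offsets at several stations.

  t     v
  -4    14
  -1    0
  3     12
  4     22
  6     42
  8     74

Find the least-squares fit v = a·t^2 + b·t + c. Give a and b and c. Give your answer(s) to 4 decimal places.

Setting ∂/∂a … = 0 gives: 5986·a + 754·b + 142·c = 6932;  754·a + 142·b + 16·c = 912;  142·a + 16·b + 6·c = 164.
Inverting the 3×3 Gram matrix, [a, b, c]ᵀ = [93656/89931, 75856/89931, 13102/29977]ᵀ.

a = 1.0414, b = 0.8435, c = 0.4371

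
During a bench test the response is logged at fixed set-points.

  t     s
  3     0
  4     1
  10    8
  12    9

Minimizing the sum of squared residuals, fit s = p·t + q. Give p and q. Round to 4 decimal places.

MᵀM·[p, q]ᵀ = Mᵀs reads: 269·p + 29·q = 192;  29·p + 4·q = 18.
det = 269·4 − 29² = 235.
p = (192·4 − 29·18)/235 = 246/235; q = (269·18 − 29·192)/235 = -726/235.

p = 1.0468, q = -3.0894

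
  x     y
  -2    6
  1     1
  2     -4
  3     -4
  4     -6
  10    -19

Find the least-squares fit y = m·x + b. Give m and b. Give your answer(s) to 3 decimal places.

The normal equations are: 134·m + 18·b = -245;  18·m + 6·b = -26.
Eliminating b: 6·(row 1) − 18·(row 2) gives 480·m = 6·(-245) − 18·(-26) = -1002, so m = -167/80.
Then b = ((-26) − 18·(-167/80))/6 = 463/240.

m = -2.088, b = 1.929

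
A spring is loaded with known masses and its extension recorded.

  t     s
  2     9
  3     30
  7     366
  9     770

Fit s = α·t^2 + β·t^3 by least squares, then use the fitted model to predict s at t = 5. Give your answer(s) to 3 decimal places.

Entries of AᵀA: Σt^2·t^2 = 9059, Σt^2·t^3 = 76131, Σt^3·t^3 = 649883.
For Aᵀs: Σt^2·s = 80610, Σt^3·s = 687750.
So AᵀA·[α, β]ᵀ = Aᵀs: [[9059, 76131]; [76131, 649883]]·[α, β]ᵀ = [80610, 687750]ᵀ.
det = 9059·649883 − 76131² = 91360936.
α = (80610·649883 − 76131·687750)/91360936 = 6993345/22840234; β = (9059·687750 − 76131·80610)/91360936 = 23351835/22840234.
At t = 5: ŝ = (6993345/22840234)·(25) + (23351835/22840234)·(125) = 1546906500/11420117.

ŝ = 135.455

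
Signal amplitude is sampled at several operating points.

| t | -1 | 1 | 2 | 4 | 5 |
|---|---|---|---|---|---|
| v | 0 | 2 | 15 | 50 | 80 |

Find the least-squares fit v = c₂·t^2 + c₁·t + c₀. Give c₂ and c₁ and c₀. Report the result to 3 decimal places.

Normal-equation sums: Σt^2·t^2 = 899, Σt^2·t = 197, Σt^2 = 47, Σt·t = 47, Σt = 11, Σ1 = 5.
And Σt^2·v = 2862, Σt·v = 632, Σv = 147.
So MᵀM·[c₂, c₁, c₀]ᵀ = Mᵀv: [[899, 197, 47]; [197, 47, 11]; [47, 11, 5]]·[c₂, c₁, c₀]ᵀ = [2862, 632, 147]ᵀ.
Solving the 3×3 system (Gaussian elimination) gives c₂ = 193/66, c₁ = 101/66, c₀ = -16/11.

c₂ = 2.924, c₁ = 1.530, c₀ = -1.455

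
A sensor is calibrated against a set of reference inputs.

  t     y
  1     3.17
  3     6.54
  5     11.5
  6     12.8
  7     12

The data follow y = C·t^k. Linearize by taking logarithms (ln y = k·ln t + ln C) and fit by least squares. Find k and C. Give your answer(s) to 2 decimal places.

k = 0.74, C = 3.13

Linearized form: ln y = k·ln t + ln C. From the 5 transformed points,
XᵀX = [[10.7942, 6.4457]; [6.4457, 5]], rhs = [15.3973, 10.5084]ᵀ  (here Σln t = 6.4457, Σ(ln t)² = 10.7942, Σln y = 10.5084, Σln t·ln y = 15.3973).
Slope k = (n·Σln t·ln y − Σln t·Σln y)/(n·Σ(ln t)² − (Σln t)²) = (5·15.3973 − 6.4457·10.5084)/12.4237 = 0.74476; ln C = (Σln y − k·Σln t)/n = 1.14158, so C = exp(1.14158) = 3.13170.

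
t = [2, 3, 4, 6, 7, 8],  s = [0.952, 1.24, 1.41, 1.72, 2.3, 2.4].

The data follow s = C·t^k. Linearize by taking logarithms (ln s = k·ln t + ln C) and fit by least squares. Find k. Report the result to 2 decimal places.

Taking logs, ln s = k·ln t + ln C, so regress ln s on ln t.
Sums: Σln t = 8.9952, Σ(ln t)² = 14.9303, Σln s = 2.7602, Σln t·ln s = 5.0915.
Normal system: [[14.9303, 8.9952]; [8.9952, 6]]·[k, ln C]ᵀ = [5.0915, 2.7602]ᵀ.
Slope k = (n·Σln t·ln s − Σln t·Σln s)/(n·Σ(ln t)² − (Σln t)²) = (6·5.0915 − 8.9952·2.7602)/8.6686 = 0.65991; ln C = (Σln s − k·Σln t)/n = -0.52930.

k = 0.66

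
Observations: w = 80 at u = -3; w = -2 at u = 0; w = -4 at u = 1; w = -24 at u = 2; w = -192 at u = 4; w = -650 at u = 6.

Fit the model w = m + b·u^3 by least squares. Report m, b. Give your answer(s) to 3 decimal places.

Sums needed: Σ1 = 6, Σu^3 = 262, Σu^3·u^3 = 51546.
Moment sums: Σw = -792, Σu^3·w = -155044.
AᵀA·[m, b]ᵀ = Aᵀw becomes [[6, 262]; [262, 51546]]·[m, b]ᵀ = [-792, -155044]ᵀ.
det = 6·51546 − 262² = 240632.
m = ((-792)·51546 − 262·(-155044))/240632 = -25363/30079; b = (6·(-155044) − 262·(-792))/240632 = -90345/30079.

m = -0.843, b = -3.004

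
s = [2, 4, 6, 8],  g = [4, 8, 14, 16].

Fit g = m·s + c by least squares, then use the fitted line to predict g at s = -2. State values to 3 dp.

With design matrix M, MᵀM = [[120, 20]; [20, 4]] and Mᵀg = [252, 42]ᵀ.
Δ = 120·4 − 20² = 80.
m = (252·4 − 20·42)/80 = 21/10; c = (120·42 − 20·252)/80 = 0.
At s = -2: ĝ = (21/10)·(-2) + (0)·(1) = -21/5.

ĝ = -4.200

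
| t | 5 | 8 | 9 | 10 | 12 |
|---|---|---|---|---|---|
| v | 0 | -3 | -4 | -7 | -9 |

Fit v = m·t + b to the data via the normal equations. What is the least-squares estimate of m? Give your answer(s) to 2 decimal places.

Compute the Gram sums: Σt·t = 414, Σt = 44, Σ1 = 5.
And Σt·v = -238, Σv = -23.
Determinant 414·5 − 44² = 134.
m = ((-238)·5 − 44·(-23))/134 = -89/67; b = (414·(-23) − 44·(-238))/134 = 475/67.

m = -1.33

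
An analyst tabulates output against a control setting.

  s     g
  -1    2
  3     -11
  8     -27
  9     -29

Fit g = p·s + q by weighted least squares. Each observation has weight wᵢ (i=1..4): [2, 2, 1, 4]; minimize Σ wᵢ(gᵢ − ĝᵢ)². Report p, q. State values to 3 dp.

p = -3.101, q = -1.351

Normal-equation sums: Σwᵢ·s·s = 408, Σwᵢ·s = 48, Σwᵢ·1 = 9.
Right-hand side: Σwᵢ·s·g = -1330, Σwᵢ·g = -161.
Normal equations: [[408, 48]; [48, 9]]·[p, q]ᵀ = [-1330, -161]ᵀ.
Determinant 408·9 − 48² = 1368.
p = ((-1330)·9 − 48·(-161))/1368 = -707/228; q = (408·(-161) − 48·(-1330))/1368 = -77/57.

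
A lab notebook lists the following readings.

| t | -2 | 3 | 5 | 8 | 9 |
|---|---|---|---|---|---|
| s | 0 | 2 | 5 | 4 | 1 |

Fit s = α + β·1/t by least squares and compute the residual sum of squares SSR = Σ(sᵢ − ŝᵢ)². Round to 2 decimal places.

SSR = 10.78

Forming XᵀX = [[5, 97/360]; [97/360, 55609/129600]] and Xᵀs = [12, 41/18]ᵀ gives XᵀX·[α, β]ᵀ = Xᵀs.
Eliminating β: (55609/129600)·(row 1) − (97/360)·(row 2) gives (67159/32400)·α = (55609/129600)·12 − (97/360)·(41/18) = 73471/16200, so α = 146942/67159.
Then β = ((41/18) − (97/360)·(146942/67159))/(55609/129600) = 264240/67159.
Residuals: -14822/67159, -100704/67159, 136005/67159, 88664/67159, -109143/67159; SSR = 724130/67159.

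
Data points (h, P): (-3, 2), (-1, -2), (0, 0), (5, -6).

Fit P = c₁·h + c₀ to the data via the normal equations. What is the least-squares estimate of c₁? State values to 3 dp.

With design matrix X, XᵀX = [[35, 1]; [1, 4]] and XᵀP = [-34, -6]ᵀ.
det = 35·4 − 1² = 139.
c₁ = ((-34)·4 − 1·(-6))/139 = -130/139; c₀ = (35·(-6) − 1·(-34))/139 = -176/139.

c₁ = -0.935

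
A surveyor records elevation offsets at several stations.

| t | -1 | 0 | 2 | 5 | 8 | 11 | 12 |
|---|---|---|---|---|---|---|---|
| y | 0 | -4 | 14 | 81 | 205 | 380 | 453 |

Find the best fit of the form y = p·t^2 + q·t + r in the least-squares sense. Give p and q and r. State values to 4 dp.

p = 3.0172, q = 1.6776, r = -2.3186

With design matrix M, MᵀM = [[40115, 3703, 359]; [3703, 359, 37]; [359, 37, 7]] and Mᵀy = [126413, 11689, 1129]ᵀ.
Solving the 3×3 system (Gaussian elimination) gives p = 505805/167643, q = 281240/167643, r = -129568/55881.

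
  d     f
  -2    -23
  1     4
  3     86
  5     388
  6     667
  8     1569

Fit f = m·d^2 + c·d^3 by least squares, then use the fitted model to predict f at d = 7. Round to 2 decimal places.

f̂ = 1054.41

Normal-equation sums: Σd^2·d^2 = 6115, Σd^2·d^3 = 43881, Σd^3·d^3 = 325219.
And Σd^2·f = 134814, Σd^3·f = 998410.
Eliminating c: 325219·(row 1) − 43881·(row 2) gives 63172024·m = 325219·134814 − 43881·998410 = 32845056, so m = 4105632/7896503.
Then c = (998410 − 43881·(4105632/7896503))/325219 = 23688002/7896503.
At d = 7: f̂ = (4105632/7896503)·(49) + (23688002/7896503)·(343) = 8326160654/7896503.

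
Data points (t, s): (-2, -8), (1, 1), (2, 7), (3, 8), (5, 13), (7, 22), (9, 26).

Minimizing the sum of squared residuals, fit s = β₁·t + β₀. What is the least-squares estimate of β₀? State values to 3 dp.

With design matrix X, XᵀX = [[173, 25]; [25, 7]] and Xᵀs = [508, 69]ᵀ.
Eliminating β₀: 7·(row 1) − 25·(row 2) gives 586·β₁ = 7·508 − 25·69 = 1831, so β₁ = 1831/586.
Then β₀ = (69 − 25·(1831/586))/7 = -763/586.

β₀ = -1.302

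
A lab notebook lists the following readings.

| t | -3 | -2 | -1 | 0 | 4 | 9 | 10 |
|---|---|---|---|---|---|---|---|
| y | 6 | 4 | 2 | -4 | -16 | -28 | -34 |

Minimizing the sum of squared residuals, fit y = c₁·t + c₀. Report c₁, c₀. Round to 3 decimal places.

c₁ = -3.029, c₀ = -2.645

Setting ∂/∂c₁ … = 0 gives: 211·c₁ + 17·c₀ = -684;  17·c₁ + 7·c₀ = -70.
(Σt·t = 211, Σt = 17, Σ1 = 7, Σt·y = -684, Σy = -70.)
Determinant 211·7 − 17² = 1188.
c₁ = ((-684)·7 − 17·(-70))/1188 = -1799/594; c₀ = (211·(-70) − 17·(-684))/1188 = -1571/594.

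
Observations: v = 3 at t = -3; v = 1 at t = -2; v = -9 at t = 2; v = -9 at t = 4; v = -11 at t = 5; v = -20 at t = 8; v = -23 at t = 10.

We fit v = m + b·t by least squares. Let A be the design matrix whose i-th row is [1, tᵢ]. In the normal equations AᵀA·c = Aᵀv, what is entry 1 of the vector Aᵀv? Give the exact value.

Entry 1 ↔ basis 1, so (Aᵀv)_{1} = Σᵢ vᵢ = (1)·(3) + (1)·(1) + (1)·(-9) + (1)·(-9) + (1)·(-11) + (1)·(-20) + (1)·(-23) = -68.

-68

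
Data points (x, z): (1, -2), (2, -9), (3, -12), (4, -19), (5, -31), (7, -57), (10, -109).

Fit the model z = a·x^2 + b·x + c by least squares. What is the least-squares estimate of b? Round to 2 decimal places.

AᵀA·[a, b, c]ᵀ = Aᵀz reads: 13380·a + 1568·b + 204·c = -14918;  1568·a + 204·b + 32·c = -1776;  204·a + 32·b + 7·c = -239.
Inverting the 3×3 Gram matrix, [a, b, c]ᵀ = [-21633/22162, -12128/11081, -7671/11081]ᵀ.

b = -1.09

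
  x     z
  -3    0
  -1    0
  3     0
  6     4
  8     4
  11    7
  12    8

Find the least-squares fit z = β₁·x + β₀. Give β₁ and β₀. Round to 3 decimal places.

β₁ = 0.557, β₀ = 0.422

Normal-equation sums: Σx·x = 384, Σx = 36, Σ1 = 7.
Right-hand side: Σx·z = 229, Σz = 23.
Determinant 384·7 − 36² = 1392.
β₁ = (229·7 − 36·23)/1392 = 775/1392; β₀ = (384·23 − 36·229)/1392 = 49/116.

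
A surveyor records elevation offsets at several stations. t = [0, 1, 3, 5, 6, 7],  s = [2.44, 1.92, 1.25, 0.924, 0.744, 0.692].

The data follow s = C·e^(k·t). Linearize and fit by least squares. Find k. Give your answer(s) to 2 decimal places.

k = -0.18

Linearized form: ln s = k·t + ln C. From the 6 transformed points,
Over the data: Σt = 22.0000, Σ(t)² = 120.0000, Σln s = 1.0245, Σt·ln s = -3.4249.
Normal system: [[120.0000, 22.0000]; [22.0000, 6]]·[k, ln C]ᵀ = [-3.4249, 1.0245]ᵀ.
Slope k = (n·Σt·ln s − Σt·Σln s)/(n·Σ(t)² − (Σt)²) = (6·-3.4249 − 22.0000·1.0245)/236.0000 = -0.18258; ln C = (Σln s − k·Σt)/n = 0.84023.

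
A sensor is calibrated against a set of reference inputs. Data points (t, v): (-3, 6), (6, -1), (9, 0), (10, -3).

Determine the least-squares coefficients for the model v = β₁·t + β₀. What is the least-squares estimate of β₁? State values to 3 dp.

From the data, Σt·t = 226, Σt = 22, Σ1 = 4.
Moment sums: Σt·v = -54, Σv = 2.
MᵀM·[β₁, β₀]ᵀ = Mᵀv becomes [[226, 22]; [22, 4]]·[β₁, β₀]ᵀ = [-54, 2]ᵀ.
det = 226·4 − 22² = 420.
β₁ = ((-54)·4 − 22·2)/420 = -13/21; β₀ = (226·2 − 22·(-54))/420 = 82/21.

β₁ = -0.619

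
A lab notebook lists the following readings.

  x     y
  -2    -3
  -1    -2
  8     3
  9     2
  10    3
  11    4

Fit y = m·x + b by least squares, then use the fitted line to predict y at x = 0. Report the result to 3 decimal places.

ŷ = -1.741

With design matrix A, AᵀA = [[371, 35]; [35, 6]] and Aᵀy = [124, 7]ᵀ.
det = 371·6 − 35² = 1001.
m = (124·6 − 35·7)/1001 = 499/1001; b = (371·7 − 35·124)/1001 = -249/143.
At x = 0: ŷ = (499/1001)·(0) + (-249/143)·(1) = -249/143.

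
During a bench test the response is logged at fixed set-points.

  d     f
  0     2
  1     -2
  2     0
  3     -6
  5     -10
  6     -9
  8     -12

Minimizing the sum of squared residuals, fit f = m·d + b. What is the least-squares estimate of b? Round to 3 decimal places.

The normal equations are: 139·m + 25·b = -220;  25·m + 7·b = -37.
det = 139·7 − 25² = 348.
m = ((-220)·7 − 25·(-37))/348 = -205/116; b = (139·(-37) − 25·(-220))/348 = 119/116.

b = 1.026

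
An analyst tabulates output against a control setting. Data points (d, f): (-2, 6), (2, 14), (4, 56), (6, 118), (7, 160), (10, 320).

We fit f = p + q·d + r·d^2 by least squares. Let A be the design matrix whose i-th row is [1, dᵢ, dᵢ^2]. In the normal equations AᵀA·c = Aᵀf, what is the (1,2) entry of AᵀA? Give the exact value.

27

Row 1 ↔ basis 1, column 2 ↔ basis d, so (AᵀA)_{1,2} = Σᵢ d = (1)·(-2) + (1)·(2) + (1)·(4) + (1)·(6) + (1)·(7) + (1)·(10) = 27.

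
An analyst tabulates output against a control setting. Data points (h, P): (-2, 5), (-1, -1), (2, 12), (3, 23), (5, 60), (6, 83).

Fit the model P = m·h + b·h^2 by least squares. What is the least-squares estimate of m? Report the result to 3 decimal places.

Sums needed: Σh·h = 79, Σh·h^2 = 367, Σh^2·h^2 = 2035.
For XᵀP: Σh·P = 882, Σh^2·P = 4762.
Determinant 79·2035 − 367² = 26076.
m = (882·2035 − 367·4762)/26076 = 11804/6519; b = (79·4762 − 367·882)/26076 = 13126/6519.

m = 1.811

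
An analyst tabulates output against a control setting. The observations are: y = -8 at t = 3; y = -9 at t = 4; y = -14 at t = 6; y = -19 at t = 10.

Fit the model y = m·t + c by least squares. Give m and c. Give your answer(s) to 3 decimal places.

Forming MᵀM = [[161, 23]; [23, 4]] and Mᵀy = [-334, -50]ᵀ gives MᵀM·[m, c]ᵀ = Mᵀy.
Eliminating c: 4·(row 1) − 23·(row 2) gives 115·m = 4·(-334) − 23·(-50) = -186, so m = -186/115.
Then c = ((-50) − 23·(-186/115))/4 = -16/5.

m = -1.617, c = -3.200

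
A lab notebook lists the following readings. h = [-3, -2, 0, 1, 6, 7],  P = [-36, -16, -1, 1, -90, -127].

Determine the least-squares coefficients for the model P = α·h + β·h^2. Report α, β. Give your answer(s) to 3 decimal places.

α = 2.831, β = -2.987

Sums needed: Σh·h = 99, Σh·h^2 = 525, Σh^2·h^2 = 3795.
Right-hand side: Σh·P = -1288, Σh^2·P = -9850.
Normal equations: [[99, 525]; [525, 3795]]·[α, β]ᵀ = [-1288, -9850]ᵀ.
Eliminating β: 3795·(row 1) − 525·(row 2) gives 100080·α = 3795·(-1288) − 525·(-9850) = 283290, so α = 9443/3336.
Then β = ((-9850) − 525·(9443/3336))/3795 = -9965/3336.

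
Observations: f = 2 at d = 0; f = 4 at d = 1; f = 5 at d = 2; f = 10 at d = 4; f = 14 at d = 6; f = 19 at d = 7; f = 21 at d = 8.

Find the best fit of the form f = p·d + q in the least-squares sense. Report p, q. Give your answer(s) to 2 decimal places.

p = 2.40, q = 1.13

From the data, Σd·d = 170, Σd = 28, Σ1 = 7.
Right-hand side: Σd·f = 439, Σf = 75.
XᵀX·[p, q]ᵀ = Xᵀf becomes [[170, 28]; [28, 7]]·[p, q]ᵀ = [439, 75]ᵀ.
Eliminating q: 7·(row 1) − 28·(row 2) gives 406·p = 7·439 − 28·75 = 973, so p = 139/58.
Then q = (75 − 28·(139/58))/7 = 229/203.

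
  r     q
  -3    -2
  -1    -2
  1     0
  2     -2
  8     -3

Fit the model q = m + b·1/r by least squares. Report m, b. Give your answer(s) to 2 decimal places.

Entries of XᵀX: Σ1 = 5, Σ1/r = 7/24, Σ1/r·1/r = 1369/576.
Right-hand side: Σq = -9, Σ1/r·q = 31/24.
Normal equations: [[5, 7/24]; [7/24, 1369/576]]·[m, b]ᵀ = [-9, 31/24]ᵀ.
Eliminating b: (1369/576)·(row 1) − (7/24)·(row 2) gives (1699/144)·m = (1369/576)·(-9) − (7/24)·(31/24) = -6269/288, so m = -6269/3398.
Then b = ((31/24) − (7/24)·(-6269/3398))/(1369/576) = 1308/1699.

m = -1.84, b = 0.77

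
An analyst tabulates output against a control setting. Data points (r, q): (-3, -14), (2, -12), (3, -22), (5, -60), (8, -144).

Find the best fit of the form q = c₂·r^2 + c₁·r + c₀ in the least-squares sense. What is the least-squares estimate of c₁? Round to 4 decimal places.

c₁ = -1.5388

The normal system AᵀA·[c₂, c₁, c₀]ᵀ = Aᵀq is [[4899, 645, 111]; [645, 111, 15]; [111, 15, 5]]·[c₂, c₁, c₀]ᵀ = [-11088, -1500, -252]ᵀ.
Solving the 3×3 system (Gaussian elimination) gives c₂ = -18118/8799, c₁ = -13540/8799, c₀ = -30/419.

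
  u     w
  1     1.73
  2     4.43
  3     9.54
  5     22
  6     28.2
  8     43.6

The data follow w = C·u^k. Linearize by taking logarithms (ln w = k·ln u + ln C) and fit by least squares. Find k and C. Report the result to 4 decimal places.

k = 1.5832, C = 1.6442

Taking logs, ln w = k·ln u + ln C, so regress ln w on ln u.
XᵀX = [[11.8122, 7.2724]; [7.2724, 6]], rhs = [22.3177, 14.4974]ᵀ  (here Σln u = 7.2724, Σ(ln u)² = 11.8122, Σln w = 14.4974, Σln u·ln w = 22.3177).
Solving (det = 17.9853): k = 1.58325, ln C = 0.49724, so C = exp(0.49724) = 1.64417.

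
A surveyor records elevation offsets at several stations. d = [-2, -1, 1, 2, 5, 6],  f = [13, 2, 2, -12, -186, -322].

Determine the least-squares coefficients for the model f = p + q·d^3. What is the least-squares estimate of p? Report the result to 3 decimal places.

Compute the Gram sums: Σ1 = 6, Σd^3 = 341, Σd^3·d^3 = 62411.
Right-hand side: Σf = -503, Σd^3·f = -93002.
Eliminating q: 62411·(row 1) − 341·(row 2) gives 258185·p = 62411·(-503) − 341·(-93002) = 320949, so p = 320949/258185.
Then q = ((-93002) − 341·(320949/258185))/62411 = -386489/258185.

p = 1.243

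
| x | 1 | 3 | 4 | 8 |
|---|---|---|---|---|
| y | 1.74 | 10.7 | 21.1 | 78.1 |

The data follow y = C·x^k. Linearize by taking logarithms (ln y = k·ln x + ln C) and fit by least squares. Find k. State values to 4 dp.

k = 1.8286

With ln yᵢ as the transformed response and ln xᵢ as the regressor:
Over the data: Σln x = 4.5643, Σ(ln x)² = 7.4528, Σln y = 10.3314, Σln x·ln y = 15.8934.
Normal system: [[7.4528, 4.5643]; [4.5643, 4]]·[k, ln C]ᵀ = [15.8934, 10.3314]ᵀ.
Slope k = (n·Σln x·ln y − Σln x·Σln y)/(n·Σ(ln x)² − (Σln x)²) = (4·15.8934 − 4.5643·10.3314)/8.9781 = 1.82860; ln C = (Σln y − k·Σln x)/n = 0.49625.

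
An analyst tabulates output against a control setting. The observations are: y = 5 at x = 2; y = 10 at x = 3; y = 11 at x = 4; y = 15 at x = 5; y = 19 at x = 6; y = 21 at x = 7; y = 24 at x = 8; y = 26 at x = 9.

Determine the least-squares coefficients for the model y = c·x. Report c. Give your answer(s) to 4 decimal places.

AᵀA·[c]ᵀ = Aᵀy reads: 284·c = 846.
(Σx·x = 284, Σx·y = 846.)
Hence c = 846 / 284 ≈ 2.97887.

c = 2.9789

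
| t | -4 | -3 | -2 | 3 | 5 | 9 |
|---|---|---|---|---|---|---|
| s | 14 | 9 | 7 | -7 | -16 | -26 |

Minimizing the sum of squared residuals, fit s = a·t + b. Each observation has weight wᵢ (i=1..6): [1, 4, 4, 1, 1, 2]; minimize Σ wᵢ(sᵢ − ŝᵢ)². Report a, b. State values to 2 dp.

a = -2.99, b = 0.69

Compute the Gram sums: Σwᵢ·t·t = 264, Σwᵢ·t = 2, Σwᵢ·1 = 13.
Moment sums: Σwᵢ·t·s = -789, Σwᵢ·s = 3.
So AᵀWA·[a, b]ᵀ = AᵀWs: [[264, 2]; [2, 13]]·[a, b]ᵀ = [-789, 3]ᵀ.
Determinant 264·13 − 2² = 3428.
a = ((-789)·13 − 2·3)/3428 = -10263/3428; b = (264·3 − 2·(-789))/3428 = 1185/1714.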